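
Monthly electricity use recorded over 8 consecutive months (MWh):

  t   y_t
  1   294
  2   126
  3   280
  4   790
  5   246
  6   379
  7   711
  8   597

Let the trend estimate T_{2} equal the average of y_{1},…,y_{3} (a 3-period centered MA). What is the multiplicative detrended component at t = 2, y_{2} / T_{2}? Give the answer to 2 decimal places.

0.54

Trend T_2 = (294 + 126 + 280) / 3 = 700/3 = 233.3333
Ratio to trend: 126 / 233.3333 = 0.54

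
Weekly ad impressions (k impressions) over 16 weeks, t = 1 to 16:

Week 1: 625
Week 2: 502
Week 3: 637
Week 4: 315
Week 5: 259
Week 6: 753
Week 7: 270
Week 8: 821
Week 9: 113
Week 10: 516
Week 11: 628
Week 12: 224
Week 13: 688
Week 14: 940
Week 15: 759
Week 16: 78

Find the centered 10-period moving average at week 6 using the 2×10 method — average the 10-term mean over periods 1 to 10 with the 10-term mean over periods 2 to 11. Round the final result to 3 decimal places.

481.250

Sum over 1–10: 625 + 502 + 637 + 315 + 259 + 753 + 270 + 821 + 113 + 516 = 4811
Sum over 2–11: 502 + 637 + 315 + 259 + 753 + 270 + 821 + 113 + 516 + 628 = 4814
CMA at t=6 = (4811 + 4814) / (2·10) = 9625 / 20 = 481.250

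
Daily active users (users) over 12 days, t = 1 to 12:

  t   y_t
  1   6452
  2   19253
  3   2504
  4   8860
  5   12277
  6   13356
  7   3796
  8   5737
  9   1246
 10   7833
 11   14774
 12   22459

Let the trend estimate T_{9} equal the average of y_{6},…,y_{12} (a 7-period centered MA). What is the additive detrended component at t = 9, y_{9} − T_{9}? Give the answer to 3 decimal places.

-8639.857

Trend T_9 = (13356 + 3796 + 5737 + 1246 + 7833 + 14774 + 22459) / 7 = 69201/7 = 9885.85714
Detrended value: 1246 − 9885.85714 = -8639.857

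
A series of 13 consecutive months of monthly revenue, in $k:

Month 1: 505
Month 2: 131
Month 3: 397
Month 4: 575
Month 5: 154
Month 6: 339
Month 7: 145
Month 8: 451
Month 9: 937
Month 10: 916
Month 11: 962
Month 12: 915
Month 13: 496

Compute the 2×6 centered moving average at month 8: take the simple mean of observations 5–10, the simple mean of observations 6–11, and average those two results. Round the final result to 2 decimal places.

557.67

Sum over 5–10: 154 + 339 + 145 + 451 + 937 + 916 = 2942
Sum over 6–11: 339 + 145 + 451 + 937 + 916 + 962 = 3750
CMA at t=8 = (2942 + 3750) / (2·6) = 6692 / 12 = 557.67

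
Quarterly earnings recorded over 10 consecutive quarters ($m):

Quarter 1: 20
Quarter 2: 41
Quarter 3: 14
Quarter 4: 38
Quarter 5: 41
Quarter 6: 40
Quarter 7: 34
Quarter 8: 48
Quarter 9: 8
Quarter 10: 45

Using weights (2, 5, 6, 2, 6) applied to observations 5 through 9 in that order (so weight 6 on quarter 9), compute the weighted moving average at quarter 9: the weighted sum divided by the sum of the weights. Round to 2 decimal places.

30.00

Weighted sum: 2·41 + 5·40 + 6·34 + 2·48 + 6·8 = 82 + 200 + 204 + 96 + 48 = 630
Weight total: 2 + 5 + 6 + 2 + 6 = 21
WMA = 630 / 21 = 30.00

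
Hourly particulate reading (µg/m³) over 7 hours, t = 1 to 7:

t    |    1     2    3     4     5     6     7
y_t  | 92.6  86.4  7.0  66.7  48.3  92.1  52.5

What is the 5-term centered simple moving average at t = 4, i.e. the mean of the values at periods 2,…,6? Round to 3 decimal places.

Sum of periods 2–6: 86.4 + 7.0 + 66.7 + 48.3 + 92.1 = 300.5
Divide by 5: 300.5 / 5 = 60.100

60.100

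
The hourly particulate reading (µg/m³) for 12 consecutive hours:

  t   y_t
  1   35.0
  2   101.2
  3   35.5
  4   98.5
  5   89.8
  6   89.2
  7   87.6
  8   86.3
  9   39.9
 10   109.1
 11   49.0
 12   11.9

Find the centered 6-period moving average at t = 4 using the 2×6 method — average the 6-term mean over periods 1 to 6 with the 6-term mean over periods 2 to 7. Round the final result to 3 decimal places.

Sum over 1–6: 35.0 + 101.2 + 35.5 + 98.5 + 89.8 + 89.2 = 449.2
Sum over 2–7: 101.2 + 35.5 + 98.5 + 89.8 + 89.2 + 87.6 = 501.8
CMA at t=4 = (449.2 + 501.8) / (2·6) = 951.0 / 12 = 79.250

79.250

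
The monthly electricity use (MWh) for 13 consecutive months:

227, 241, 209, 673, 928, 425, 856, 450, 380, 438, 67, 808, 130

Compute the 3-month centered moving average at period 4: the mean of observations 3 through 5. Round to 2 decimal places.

603.33

Sum of periods 3–5: 209 + 673 + 928 = 1810
Divide by 3: 1810 / 3 = 603.33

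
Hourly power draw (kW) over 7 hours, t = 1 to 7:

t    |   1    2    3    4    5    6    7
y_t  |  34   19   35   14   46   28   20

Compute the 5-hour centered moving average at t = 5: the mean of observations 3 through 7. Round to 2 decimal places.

Sum of periods 3–7: 35 + 14 + 46 + 28 + 20 = 143
Divide by 5: 143 / 5 = 28.60

28.60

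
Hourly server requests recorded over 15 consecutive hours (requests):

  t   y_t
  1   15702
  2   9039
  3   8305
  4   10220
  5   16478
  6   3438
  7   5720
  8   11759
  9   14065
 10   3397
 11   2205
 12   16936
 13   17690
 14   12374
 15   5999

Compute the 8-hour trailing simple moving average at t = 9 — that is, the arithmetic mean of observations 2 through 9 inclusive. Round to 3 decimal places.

9878.000

Sum of periods 2–9: 9039 + 8305 + 10220 + 16478 + 3438 + 5720 + 11759 + 14065 = 79024
Divide by 8: 79024 / 8 = 9878.000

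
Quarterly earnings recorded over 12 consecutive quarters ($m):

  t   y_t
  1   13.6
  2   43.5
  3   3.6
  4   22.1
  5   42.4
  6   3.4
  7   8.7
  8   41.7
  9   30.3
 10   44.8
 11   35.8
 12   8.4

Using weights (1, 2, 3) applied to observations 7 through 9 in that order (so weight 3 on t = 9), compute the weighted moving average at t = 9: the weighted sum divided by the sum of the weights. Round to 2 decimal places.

30.50

Weighted sum: 1·8.7 + 2·41.7 + 3·30.3 = 8.7 + 83.4 + 90.9 = 183.0
Weight total: 1 + 2 + 3 = 6
WMA = 183.0 / 6 = 30.50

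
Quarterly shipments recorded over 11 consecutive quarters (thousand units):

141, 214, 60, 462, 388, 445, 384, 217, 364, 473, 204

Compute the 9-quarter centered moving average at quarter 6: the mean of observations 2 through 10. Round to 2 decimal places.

Sum of periods 2–10: 214 + 60 + 462 + 388 + 445 + 384 + 217 + 364 + 473 = 3007
Divide by 9: 3007 / 9 = 334.11

334.11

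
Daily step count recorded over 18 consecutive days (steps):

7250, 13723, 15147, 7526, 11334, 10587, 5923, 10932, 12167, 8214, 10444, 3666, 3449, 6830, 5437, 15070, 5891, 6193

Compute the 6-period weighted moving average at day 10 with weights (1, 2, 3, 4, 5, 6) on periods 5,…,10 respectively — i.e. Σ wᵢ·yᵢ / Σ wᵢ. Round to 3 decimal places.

Weighted sum: 1·11334 + 2·10587 + 3·5923 + 4·10932 + 5·12167 + 6·8214 = 11334 + 21174 + 17769 + 43728 + 60835 + 49284 = 204124
Weight total: 1 + 2 + 3 + 4 + 5 + 6 = 21
WMA = 204124 / 21 = 9720.190

9720.190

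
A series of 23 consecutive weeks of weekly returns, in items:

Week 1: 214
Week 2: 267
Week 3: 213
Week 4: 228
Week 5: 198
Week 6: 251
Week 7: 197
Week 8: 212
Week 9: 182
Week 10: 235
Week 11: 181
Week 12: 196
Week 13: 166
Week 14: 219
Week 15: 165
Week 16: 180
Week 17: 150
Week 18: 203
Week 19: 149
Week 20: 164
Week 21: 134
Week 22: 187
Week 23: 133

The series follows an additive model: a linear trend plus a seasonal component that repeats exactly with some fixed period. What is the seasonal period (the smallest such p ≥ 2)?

4

First differences y_{t+1} − y_t: 53, -54, 15, -30, 53, -54, 15, -30, 53, -54, …
The difference pattern repeats every 4 terms and not for any smaller step, so p = 4.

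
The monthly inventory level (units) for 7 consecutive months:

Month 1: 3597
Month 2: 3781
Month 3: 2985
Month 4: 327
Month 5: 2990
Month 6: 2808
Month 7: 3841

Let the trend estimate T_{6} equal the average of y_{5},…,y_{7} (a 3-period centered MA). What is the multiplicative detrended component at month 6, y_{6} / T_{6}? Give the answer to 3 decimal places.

Trend T_6 = (2990 + 2808 + 3841) / 3 = 9639/3 = 3213.00000
Ratio to trend: 2808 / 3213.00000 = 0.874

0.874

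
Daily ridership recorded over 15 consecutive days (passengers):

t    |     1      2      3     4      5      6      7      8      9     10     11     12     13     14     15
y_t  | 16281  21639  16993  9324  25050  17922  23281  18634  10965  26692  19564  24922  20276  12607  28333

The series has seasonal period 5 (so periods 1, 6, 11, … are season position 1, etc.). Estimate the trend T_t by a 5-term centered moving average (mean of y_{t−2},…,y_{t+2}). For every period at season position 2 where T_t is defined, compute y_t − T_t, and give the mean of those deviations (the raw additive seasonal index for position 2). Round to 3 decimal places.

Season position 2 occurs at t = 7, 12 (where T_t is defined).
t=7: T_7 = 19170.40000; y_7 − T_7 = 23281 − 19170.40000 = 4110.60000
t=12: T_12 = 20812.20000; y_12 − T_12 = 24922 − 20812.20000 = 4109.80000
Mean deviation: (4110.60000 + 4109.80000) / 2 = 4110.200

4110.200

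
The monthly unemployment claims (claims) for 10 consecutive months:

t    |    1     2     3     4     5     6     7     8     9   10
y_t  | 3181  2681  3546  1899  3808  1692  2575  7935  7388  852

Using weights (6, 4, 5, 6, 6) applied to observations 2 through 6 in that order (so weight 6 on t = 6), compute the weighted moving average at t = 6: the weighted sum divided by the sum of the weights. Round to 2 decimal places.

2695.00

Weighted sum: 6·2681 + 4·3546 + 5·1899 + 6·3808 + 6·1692 = 16086 + 14184 + 9495 + 22848 + 10152 = 72765
Weight total: 6 + 4 + 5 + 6 + 6 = 27
WMA = 72765 / 27 = 2695.00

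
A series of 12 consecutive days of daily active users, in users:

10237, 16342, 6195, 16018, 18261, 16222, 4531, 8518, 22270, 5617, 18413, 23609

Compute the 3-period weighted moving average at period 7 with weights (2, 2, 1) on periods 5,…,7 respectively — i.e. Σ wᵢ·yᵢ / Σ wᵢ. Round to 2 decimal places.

Weighted sum: 2·18261 + 2·16222 + 1·4531 = 36522 + 32444 + 4531 = 73497
Weight total: 2 + 2 + 1 = 5
WMA = 73497 / 5 = 14699.40

14699.40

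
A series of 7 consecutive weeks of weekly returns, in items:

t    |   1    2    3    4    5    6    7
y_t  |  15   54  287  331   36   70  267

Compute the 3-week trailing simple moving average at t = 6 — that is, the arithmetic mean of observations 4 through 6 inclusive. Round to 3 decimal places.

145.667

Sum of periods 4–6: 331 + 36 + 70 = 437
Divide by 3: 437 / 3 = 145.667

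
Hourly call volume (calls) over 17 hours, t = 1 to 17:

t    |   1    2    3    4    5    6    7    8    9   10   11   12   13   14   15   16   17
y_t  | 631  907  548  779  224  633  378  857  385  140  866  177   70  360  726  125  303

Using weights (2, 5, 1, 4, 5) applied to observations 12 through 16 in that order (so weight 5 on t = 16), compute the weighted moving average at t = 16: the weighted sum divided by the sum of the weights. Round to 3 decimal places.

Weighted sum: 2·177 + 5·70 + 1·360 + 4·726 + 5·125 = 354 + 350 + 360 + 2904 + 625 = 4593
Weight total: 2 + 5 + 1 + 4 + 5 = 17
WMA = 4593 / 17 = 270.176

270.176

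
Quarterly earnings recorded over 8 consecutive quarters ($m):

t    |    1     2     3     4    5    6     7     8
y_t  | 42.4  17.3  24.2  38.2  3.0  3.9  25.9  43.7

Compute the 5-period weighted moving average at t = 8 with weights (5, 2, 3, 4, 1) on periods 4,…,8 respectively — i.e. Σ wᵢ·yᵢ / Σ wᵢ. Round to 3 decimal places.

Weighted sum: 5·38.2 + 2·3.0 + 3·3.9 + 4·25.9 + 1·43.7 = 191.0 + 6.0 + 11.7 + 103.6 + 43.7 = 356.0
Weight total: 5 + 2 + 3 + 4 + 1 = 15
WMA = 356.0 / 15 = 23.733

23.733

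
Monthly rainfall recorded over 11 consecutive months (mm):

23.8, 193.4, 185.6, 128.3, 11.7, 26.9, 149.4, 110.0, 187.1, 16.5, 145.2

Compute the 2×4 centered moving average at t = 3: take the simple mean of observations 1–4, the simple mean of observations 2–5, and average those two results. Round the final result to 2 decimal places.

Sum over 1–4: 23.8 + 193.4 + 185.6 + 128.3 = 531.1
Sum over 2–5: 193.4 + 185.6 + 128.3 + 11.7 = 519.0
CMA at t=3 = (531.1 + 519.0) / (2·4) = 1050.1 / 8 = 131.26

131.26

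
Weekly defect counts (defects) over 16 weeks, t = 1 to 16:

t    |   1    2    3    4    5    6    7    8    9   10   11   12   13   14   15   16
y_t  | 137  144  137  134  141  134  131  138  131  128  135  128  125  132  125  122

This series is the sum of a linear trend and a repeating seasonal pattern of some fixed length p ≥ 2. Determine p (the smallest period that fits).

3

First differences y_{t+1} − y_t: 7, -7, -3, 7, -7, -3, 7, -7, …
The difference pattern repeats every 3 terms and not for any smaller step, so p = 3.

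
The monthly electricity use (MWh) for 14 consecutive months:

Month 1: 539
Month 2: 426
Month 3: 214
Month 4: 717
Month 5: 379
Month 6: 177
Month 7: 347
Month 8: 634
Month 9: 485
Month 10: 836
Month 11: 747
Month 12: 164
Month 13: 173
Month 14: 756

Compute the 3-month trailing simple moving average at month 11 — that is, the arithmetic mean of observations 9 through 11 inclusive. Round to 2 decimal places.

689.33

Sum of periods 9–11: 485 + 836 + 747 = 2068
Divide by 3: 2068 / 3 = 689.33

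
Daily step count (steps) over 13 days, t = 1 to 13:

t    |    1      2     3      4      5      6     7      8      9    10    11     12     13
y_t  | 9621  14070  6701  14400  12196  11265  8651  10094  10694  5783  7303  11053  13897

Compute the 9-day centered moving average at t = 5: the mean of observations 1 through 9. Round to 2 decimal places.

Sum of periods 1–9: 9621 + 14070 + 6701 + 14400 + 12196 + 11265 + 8651 + 10094 + 10694 = 97692
Divide by 9: 97692 / 9 = 10854.67

10854.67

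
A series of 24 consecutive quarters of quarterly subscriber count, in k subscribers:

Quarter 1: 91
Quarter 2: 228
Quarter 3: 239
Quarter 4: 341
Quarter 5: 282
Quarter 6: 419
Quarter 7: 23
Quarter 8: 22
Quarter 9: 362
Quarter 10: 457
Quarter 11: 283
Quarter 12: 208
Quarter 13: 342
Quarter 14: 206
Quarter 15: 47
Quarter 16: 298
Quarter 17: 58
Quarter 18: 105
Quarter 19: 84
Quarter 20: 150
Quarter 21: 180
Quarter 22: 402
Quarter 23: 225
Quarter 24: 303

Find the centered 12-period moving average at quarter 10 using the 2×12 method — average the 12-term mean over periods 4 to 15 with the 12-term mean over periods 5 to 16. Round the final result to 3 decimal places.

Sum over 4–15: 341 + 282 + 419 + 23 + 22 + 362 + 457 + 283 + 208 + 342 + 206 + 47 = 2992
Sum over 5–16: 282 + 419 + 23 + 22 + 362 + 457 + 283 + 208 + 342 + 206 + 47 + 298 = 2949
CMA at t=10 = (2992 + 2949) / (2·12) = 5941 / 24 = 247.542

247.542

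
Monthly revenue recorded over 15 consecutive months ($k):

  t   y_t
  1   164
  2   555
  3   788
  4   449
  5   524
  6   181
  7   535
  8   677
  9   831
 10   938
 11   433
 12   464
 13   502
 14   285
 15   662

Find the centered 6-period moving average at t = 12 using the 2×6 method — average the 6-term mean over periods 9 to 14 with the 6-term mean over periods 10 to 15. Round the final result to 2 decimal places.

Sum over 9–14: 831 + 938 + 433 + 464 + 502 + 285 = 3453
Sum over 10–15: 938 + 433 + 464 + 502 + 285 + 662 = 3284
CMA at t=12 = (3453 + 3284) / (2·6) = 6737 / 12 = 561.42

561.42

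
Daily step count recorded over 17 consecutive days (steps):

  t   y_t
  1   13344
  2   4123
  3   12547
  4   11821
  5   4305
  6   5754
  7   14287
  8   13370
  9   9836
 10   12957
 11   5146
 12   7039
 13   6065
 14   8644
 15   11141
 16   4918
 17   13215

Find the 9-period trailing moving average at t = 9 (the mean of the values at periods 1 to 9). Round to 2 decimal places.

9931.89

Sum of periods 1–9: 13344 + 4123 + 12547 + 11821 + 4305 + 5754 + 14287 + 13370 + 9836 = 89387
Divide by 9: 89387 / 9 = 9931.89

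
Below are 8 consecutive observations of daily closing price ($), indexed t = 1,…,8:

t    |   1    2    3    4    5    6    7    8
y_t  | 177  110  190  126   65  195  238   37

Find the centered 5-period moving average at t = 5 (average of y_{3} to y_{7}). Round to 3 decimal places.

Sum of periods 3–7: 190 + 126 + 65 + 195 + 238 = 814
Divide by 5: 814 / 5 = 162.800

162.800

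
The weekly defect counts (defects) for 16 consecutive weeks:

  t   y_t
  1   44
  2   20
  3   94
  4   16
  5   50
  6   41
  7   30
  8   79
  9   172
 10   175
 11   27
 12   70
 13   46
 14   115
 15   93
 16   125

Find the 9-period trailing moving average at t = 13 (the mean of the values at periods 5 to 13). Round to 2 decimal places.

76.67

Sum of periods 5–13: 50 + 41 + 30 + 79 + 172 + 175 + 27 + 70 + 46 = 690
Divide by 9: 690 / 9 = 76.67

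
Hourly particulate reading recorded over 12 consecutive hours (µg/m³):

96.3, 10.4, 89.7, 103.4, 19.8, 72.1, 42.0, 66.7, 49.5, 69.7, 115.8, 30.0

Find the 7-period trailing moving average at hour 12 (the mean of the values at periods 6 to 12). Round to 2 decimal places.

Sum of periods 6–12: 72.1 + 42.0 + 66.7 + 49.5 + 69.7 + 115.8 + 30.0 = 445.8
Divide by 7: 445.8 / 7 = 63.69

63.69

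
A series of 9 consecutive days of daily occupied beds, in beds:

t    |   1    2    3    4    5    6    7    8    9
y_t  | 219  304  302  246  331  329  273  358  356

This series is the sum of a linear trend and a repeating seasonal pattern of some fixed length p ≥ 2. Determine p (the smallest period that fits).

First differences y_{t+1} − y_t: 85, -2, -56, 85, -2, -56, 85, -2, …
The difference pattern repeats every 3 terms and not for any smaller step, so p = 3.

3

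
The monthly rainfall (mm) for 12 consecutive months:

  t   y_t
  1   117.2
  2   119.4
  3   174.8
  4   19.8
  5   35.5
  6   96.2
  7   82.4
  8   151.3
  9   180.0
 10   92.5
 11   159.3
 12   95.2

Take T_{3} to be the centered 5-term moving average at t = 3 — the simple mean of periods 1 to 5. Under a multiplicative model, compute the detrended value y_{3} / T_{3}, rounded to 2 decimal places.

1.87

Trend T_3 = (117.2 + 119.4 + 174.8 + 19.8 + 35.5) / 5 = 466.7/5 = 93.3400
Ratio to trend: 174.8 / 93.3400 = 1.87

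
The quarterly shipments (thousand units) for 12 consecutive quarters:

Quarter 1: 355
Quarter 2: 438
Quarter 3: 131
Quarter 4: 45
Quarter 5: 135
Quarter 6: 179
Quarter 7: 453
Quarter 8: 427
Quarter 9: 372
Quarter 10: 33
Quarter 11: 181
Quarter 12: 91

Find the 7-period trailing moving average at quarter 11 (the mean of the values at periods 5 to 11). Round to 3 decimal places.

Sum of periods 5–11: 135 + 179 + 453 + 427 + 372 + 33 + 181 = 1780
Divide by 7: 1780 / 7 = 254.286

254.286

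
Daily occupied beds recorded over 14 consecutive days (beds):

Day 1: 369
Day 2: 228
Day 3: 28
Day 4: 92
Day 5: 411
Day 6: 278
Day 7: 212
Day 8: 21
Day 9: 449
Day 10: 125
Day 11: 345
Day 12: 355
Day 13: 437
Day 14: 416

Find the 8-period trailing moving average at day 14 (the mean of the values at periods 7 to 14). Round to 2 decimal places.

295.00

Sum of periods 7–14: 212 + 21 + 449 + 125 + 345 + 355 + 437 + 416 = 2360
Divide by 8: 2360 / 8 = 295.00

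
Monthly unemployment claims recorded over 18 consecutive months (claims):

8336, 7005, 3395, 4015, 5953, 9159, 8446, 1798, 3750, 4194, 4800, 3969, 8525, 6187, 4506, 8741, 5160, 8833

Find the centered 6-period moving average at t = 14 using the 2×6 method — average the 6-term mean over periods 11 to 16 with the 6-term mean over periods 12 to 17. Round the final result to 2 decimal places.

Sum over 11–16: 4800 + 3969 + 8525 + 6187 + 4506 + 8741 = 36728
Sum over 12–17: 3969 + 8525 + 6187 + 4506 + 8741 + 5160 = 37088
CMA at t=14 = (36728 + 37088) / (2·6) = 73816 / 12 = 6151.33

6151.33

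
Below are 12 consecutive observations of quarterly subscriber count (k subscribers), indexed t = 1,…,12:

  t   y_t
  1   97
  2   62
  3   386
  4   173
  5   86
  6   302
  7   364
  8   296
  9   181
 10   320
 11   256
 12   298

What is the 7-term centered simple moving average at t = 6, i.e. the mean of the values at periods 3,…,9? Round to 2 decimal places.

255.43

Sum of periods 3–9: 386 + 173 + 86 + 302 + 364 + 296 + 181 = 1788
Divide by 7: 1788 / 7 = 255.43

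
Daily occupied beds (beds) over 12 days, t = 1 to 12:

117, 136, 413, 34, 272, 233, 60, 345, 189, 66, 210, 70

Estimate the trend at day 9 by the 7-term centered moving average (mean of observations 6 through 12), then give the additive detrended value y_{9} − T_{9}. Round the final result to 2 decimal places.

21.43

Trend T_9 = (233 + 60 + 345 + 189 + 66 + 210 + 70) / 7 = 1173/7 = 167.5714
Detrended value: 189 − 167.5714 = 21.43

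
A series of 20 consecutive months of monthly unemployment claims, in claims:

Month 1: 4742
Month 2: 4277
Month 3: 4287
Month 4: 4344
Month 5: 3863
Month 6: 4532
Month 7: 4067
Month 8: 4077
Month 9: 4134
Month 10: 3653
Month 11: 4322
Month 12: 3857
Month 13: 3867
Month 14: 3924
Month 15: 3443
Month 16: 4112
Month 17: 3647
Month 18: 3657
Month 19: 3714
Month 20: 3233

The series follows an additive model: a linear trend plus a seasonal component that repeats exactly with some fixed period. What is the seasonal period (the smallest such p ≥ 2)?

5

First differences y_{t+1} − y_t: -465, 10, 57, -481, 669, -465, 10, 57, -481, 669, -465, 10, …
The difference pattern repeats every 5 terms and not for any smaller step, so p = 5.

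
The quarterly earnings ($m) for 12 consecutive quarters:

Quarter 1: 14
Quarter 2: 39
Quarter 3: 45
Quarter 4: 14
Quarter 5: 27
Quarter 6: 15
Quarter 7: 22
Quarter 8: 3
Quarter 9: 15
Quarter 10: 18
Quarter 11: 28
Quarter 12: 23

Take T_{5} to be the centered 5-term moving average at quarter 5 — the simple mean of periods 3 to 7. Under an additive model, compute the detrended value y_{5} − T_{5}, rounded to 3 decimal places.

Trend T_5 = (45 + 14 + 27 + 15 + 22) / 5 = 123/5 = 24.60000
Detrended value: 27 − 24.60000 = 2.400

2.400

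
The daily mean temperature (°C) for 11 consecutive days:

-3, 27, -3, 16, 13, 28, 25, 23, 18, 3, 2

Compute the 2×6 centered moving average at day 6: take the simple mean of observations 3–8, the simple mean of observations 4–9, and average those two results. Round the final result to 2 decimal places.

Sum over 3–8: (-3) + 16 + 13 + 28 + 25 + 23 = 102
Sum over 4–9: 16 + 13 + 28 + 25 + 23 + 18 = 123
CMA at t=6 = (102 + 123) / (2·6) = 225 / 12 = 18.75

18.75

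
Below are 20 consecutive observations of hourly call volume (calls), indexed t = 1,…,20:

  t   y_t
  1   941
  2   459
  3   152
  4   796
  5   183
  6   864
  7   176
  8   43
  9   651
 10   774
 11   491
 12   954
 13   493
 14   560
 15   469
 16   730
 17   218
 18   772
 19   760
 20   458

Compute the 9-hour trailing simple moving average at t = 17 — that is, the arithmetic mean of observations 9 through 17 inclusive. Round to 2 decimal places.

Sum of periods 9–17: 651 + 774 + 491 + 954 + 493 + 560 + 469 + 730 + 218 = 5340
Divide by 9: 5340 / 9 = 593.33

593.33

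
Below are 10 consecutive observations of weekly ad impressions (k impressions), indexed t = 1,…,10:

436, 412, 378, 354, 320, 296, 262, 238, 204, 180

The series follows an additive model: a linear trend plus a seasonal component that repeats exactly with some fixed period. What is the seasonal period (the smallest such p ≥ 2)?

First differences y_{t+1} − y_t: -24, -34, -24, -34, -24, -34, …
The difference pattern repeats every 2 terms and not for any smaller step, so p = 2.

2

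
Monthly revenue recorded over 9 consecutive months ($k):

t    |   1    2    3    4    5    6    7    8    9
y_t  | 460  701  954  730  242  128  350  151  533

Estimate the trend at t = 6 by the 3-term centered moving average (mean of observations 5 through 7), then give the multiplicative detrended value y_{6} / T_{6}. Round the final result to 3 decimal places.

Trend T_6 = (242 + 128 + 350) / 3 = 720/3 = 240.00000
Ratio to trend: 128 / 240.00000 = 0.533

0.533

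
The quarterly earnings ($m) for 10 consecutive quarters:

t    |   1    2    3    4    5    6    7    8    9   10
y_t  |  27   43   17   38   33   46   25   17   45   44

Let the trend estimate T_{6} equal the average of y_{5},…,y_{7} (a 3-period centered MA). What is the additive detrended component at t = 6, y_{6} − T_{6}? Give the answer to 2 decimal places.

Trend T_6 = (33 + 46 + 25) / 3 = 104/3 = 34.6667
Detrended value: 46 − 34.6667 = 11.33

11.33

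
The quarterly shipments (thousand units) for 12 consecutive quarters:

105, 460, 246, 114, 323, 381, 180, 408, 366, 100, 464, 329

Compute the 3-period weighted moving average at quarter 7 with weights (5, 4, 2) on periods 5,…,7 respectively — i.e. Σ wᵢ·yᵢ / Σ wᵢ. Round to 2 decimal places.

Weighted sum: 5·323 + 4·381 + 2·180 = 1615 + 1524 + 360 = 3499
Weight total: 5 + 4 + 2 = 11
WMA = 3499 / 11 = 318.09

318.09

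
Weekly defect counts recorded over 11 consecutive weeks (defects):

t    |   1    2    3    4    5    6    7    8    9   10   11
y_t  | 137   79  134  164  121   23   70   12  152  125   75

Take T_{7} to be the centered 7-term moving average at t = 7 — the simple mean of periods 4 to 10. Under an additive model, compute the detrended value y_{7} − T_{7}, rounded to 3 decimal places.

-25.286

Trend T_7 = (164 + 121 + 23 + 70 + 12 + 152 + 125) / 7 = 667/7 = 95.28571
Detrended value: 70 − 95.28571 = -25.286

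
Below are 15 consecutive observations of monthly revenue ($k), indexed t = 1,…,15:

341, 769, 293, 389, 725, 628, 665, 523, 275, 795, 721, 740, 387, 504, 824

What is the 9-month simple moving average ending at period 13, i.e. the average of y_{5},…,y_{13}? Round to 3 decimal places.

606.556

Sum of periods 5–13: 725 + 628 + 665 + 523 + 275 + 795 + 721 + 740 + 387 = 5459
Divide by 9: 5459 / 9 = 606.556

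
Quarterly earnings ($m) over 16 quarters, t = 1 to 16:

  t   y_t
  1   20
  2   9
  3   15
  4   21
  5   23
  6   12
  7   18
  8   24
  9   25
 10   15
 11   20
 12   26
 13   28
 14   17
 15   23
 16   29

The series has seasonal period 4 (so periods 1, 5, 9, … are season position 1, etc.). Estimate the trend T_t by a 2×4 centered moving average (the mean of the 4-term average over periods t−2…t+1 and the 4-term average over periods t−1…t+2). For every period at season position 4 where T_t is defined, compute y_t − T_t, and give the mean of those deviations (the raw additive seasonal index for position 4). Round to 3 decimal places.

3.667

Season position 4 occurs at t = 4, 8, 12 (where T_t is defined).
t=4: T_4 = 17.37500; y_4 − T_4 = 21 − 17.37500 = 3.62500
t=8: T_8 = 20.12500; y_8 − T_8 = 24 − 20.12500 = 3.87500
t=12: T_12 = 22.50000; y_12 − T_12 = 26 − 22.50000 = 3.50000
Mean deviation: (3.62500 + 3.87500 + 3.50000) / 3 = 3.667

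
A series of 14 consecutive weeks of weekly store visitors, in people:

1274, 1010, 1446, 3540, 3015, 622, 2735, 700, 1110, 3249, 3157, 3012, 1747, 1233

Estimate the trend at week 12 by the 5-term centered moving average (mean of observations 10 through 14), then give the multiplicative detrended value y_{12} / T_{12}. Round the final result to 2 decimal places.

1.21

Trend T_12 = (3249 + 3157 + 3012 + 1747 + 1233) / 5 = 12398/5 = 2479.6000
Ratio to trend: 3012 / 2479.6000 = 1.21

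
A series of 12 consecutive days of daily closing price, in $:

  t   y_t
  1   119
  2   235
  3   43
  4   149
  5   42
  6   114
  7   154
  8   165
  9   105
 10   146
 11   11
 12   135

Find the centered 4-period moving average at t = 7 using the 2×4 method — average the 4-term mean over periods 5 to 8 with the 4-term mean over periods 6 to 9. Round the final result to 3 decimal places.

126.625

Sum over 5–8: 42 + 114 + 154 + 165 = 475
Sum over 6–9: 114 + 154 + 165 + 105 = 538
CMA at t=7 = (475 + 538) / (2·4) = 1013 / 8 = 126.625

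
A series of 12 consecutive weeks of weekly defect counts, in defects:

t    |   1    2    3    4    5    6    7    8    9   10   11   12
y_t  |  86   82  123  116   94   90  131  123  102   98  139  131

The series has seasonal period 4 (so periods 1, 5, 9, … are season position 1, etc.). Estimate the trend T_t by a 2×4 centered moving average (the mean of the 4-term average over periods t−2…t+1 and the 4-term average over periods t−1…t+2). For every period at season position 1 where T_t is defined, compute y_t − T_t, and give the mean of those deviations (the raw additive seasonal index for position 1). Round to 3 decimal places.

-12.625

Season position 1 occurs at t = 5, 9 (where T_t is defined).
t=5: T_5 = 106.75000; y_5 − T_5 = 94 − 106.75000 = -12.75000
t=9: T_9 = 114.50000; y_9 − T_9 = 102 − 114.50000 = -12.50000
Mean deviation: (-12.75000 + -12.50000) / 2 = -12.625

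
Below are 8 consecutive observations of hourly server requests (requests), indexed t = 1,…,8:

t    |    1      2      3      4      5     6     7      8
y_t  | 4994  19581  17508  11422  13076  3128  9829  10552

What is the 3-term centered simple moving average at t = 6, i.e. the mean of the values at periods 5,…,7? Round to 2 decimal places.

8677.67

Sum of periods 5–7: 13076 + 3128 + 9829 = 26033
Divide by 3: 26033 / 3 = 8677.67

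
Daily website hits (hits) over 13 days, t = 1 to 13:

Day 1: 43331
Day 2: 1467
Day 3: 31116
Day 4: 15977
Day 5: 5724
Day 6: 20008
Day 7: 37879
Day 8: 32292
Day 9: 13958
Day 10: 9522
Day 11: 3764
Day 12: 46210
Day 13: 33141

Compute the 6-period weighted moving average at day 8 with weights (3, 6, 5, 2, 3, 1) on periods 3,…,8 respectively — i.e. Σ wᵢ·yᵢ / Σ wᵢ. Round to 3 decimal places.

Weighted sum: 3·31116 + 6·15977 + 5·5724 + 2·20008 + 3·37879 + 1·32292 = 93348 + 95862 + 28620 + 40016 + 113637 + 32292 = 403775
Weight total: 3 + 6 + 5 + 2 + 3 + 1 = 20
WMA = 403775 / 20 = 20188.750

20188.750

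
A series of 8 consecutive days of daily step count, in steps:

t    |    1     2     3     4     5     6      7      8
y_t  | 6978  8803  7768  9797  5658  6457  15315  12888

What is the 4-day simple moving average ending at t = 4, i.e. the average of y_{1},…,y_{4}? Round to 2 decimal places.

8336.50

Sum of periods 1–4: 6978 + 8803 + 7768 + 9797 = 33346
Divide by 4: 33346 / 4 = 8336.50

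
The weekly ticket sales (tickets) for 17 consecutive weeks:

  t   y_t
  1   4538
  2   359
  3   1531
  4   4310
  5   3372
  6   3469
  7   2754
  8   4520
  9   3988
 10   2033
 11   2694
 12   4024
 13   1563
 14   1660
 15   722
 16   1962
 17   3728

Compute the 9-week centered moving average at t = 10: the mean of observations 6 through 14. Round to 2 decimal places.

2967.22

Sum of periods 6–14: 3469 + 2754 + 4520 + 3988 + 2033 + 2694 + 4024 + 1563 + 1660 = 26705
Divide by 9: 26705 / 9 = 2967.22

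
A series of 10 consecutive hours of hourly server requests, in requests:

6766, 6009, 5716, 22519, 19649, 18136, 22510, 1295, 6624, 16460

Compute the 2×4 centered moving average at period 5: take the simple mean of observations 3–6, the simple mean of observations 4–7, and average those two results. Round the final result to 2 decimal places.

Sum over 3–6: 5716 + 22519 + 19649 + 18136 = 66020
Sum over 4–7: 22519 + 19649 + 18136 + 22510 = 82814
CMA at t=5 = (66020 + 82814) / (2·4) = 148834 / 8 = 18604.25

18604.25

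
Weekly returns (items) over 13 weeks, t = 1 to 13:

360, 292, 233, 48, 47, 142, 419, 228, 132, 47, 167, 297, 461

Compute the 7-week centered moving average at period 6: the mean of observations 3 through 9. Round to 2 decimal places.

178.43

Sum of periods 3–9: 233 + 48 + 47 + 142 + 419 + 228 + 132 = 1249
Divide by 7: 1249 / 7 = 178.43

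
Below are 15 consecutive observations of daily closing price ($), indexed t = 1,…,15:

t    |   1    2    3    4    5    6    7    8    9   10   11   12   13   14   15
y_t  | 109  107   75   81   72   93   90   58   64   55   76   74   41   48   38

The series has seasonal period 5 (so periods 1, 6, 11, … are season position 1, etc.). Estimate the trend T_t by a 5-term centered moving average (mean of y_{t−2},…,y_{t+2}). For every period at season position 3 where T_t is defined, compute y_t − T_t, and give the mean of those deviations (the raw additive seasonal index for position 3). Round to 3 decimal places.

Season position 3 occurs at t = 3, 8, 13 (where T_t is defined).
t=3: T_3 = 88.80000; y_3 − T_3 = 75 − 88.80000 = -13.80000
t=8: T_8 = 72.00000; y_8 − T_8 = 58 − 72.00000 = -14.00000
t=13: T_13 = 55.40000; y_13 − T_13 = 41 − 55.40000 = -14.40000
Mean deviation: (-13.80000 + -14.00000 + -14.40000) / 3 = -14.067

-14.067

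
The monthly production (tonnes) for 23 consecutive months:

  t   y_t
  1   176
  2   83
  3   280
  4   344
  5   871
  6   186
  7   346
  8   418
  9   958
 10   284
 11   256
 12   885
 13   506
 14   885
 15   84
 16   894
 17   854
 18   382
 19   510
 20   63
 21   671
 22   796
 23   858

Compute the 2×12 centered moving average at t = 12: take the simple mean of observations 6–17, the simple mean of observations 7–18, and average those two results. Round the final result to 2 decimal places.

Sum over 6–17: 186 + 346 + 418 + 958 + 284 + 256 + 885 + 506 + 885 + 84 + 894 + 854 = 6556
Sum over 7–18: 346 + 418 + 958 + 284 + 256 + 885 + 506 + 885 + 84 + 894 + 854 + 382 = 6752
CMA at t=12 = (6556 + 6752) / (2·12) = 13308 / 24 = 554.50

554.50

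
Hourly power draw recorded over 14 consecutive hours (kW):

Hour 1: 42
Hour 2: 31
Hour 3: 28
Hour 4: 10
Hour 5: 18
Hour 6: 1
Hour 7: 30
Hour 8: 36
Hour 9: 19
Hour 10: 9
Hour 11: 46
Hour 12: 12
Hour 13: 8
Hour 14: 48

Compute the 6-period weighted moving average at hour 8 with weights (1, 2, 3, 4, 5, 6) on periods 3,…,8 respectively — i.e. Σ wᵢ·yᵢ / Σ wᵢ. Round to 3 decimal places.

22.476

Weighted sum: 1·28 + 2·10 + 3·18 + 4·1 + 5·30 + 6·36 = 28 + 20 + 54 + 4 + 150 + 216 = 472
Weight total: 1 + 2 + 3 + 4 + 5 + 6 = 21
WMA = 472 / 21 = 22.476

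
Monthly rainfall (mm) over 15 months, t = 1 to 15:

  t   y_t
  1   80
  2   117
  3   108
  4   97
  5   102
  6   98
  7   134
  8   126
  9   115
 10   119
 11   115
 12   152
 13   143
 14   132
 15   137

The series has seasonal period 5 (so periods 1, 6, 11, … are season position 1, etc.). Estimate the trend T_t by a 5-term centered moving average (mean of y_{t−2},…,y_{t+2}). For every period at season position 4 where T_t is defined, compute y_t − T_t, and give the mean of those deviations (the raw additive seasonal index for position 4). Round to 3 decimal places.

Season position 4 occurs at t = 4, 9 (where T_t is defined).
t=4: T_4 = 104.40000; y_4 − T_4 = 97 − 104.40000 = -7.40000
t=9: T_9 = 121.80000; y_9 − T_9 = 115 − 121.80000 = -6.80000
Mean deviation: (-7.40000 + -6.80000) / 2 = -7.100

-7.100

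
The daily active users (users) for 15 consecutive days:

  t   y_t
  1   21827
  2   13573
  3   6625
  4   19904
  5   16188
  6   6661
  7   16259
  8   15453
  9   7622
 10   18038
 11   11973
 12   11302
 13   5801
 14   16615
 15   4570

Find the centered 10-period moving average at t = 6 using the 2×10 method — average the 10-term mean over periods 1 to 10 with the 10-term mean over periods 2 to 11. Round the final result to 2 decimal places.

13722.30

Sum over 1–10: 21827 + 13573 + 6625 + 19904 + 16188 + 6661 + 16259 + 15453 + 7622 + 18038 = 142150
Sum over 2–11: 13573 + 6625 + 19904 + 16188 + 6661 + 16259 + 15453 + 7622 + 18038 + 11973 = 132296
CMA at t=6 = (142150 + 132296) / (2·10) = 274446 / 20 = 13722.30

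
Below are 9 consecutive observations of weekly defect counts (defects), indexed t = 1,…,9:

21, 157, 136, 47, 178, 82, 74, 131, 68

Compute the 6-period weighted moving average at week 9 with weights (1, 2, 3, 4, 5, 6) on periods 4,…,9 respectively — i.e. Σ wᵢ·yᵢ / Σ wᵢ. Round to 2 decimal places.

Weighted sum: 1·47 + 2·178 + 3·82 + 4·74 + 5·131 + 6·68 = 47 + 356 + 246 + 296 + 655 + 408 = 2008
Weight total: 1 + 2 + 3 + 4 + 5 + 6 = 21
WMA = 2008 / 21 = 95.62

95.62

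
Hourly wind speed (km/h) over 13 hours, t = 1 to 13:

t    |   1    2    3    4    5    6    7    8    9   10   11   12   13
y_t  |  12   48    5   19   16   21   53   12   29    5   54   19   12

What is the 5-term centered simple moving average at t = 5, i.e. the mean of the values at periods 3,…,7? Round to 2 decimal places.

Sum of periods 3–7: 5 + 19 + 16 + 21 + 53 = 114
Divide by 5: 114 / 5 = 22.80

22.80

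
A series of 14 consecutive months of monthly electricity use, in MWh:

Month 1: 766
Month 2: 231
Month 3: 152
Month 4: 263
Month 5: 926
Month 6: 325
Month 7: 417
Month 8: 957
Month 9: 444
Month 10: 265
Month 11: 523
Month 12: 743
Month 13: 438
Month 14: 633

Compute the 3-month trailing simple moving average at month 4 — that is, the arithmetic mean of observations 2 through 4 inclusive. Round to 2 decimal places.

215.33

Sum of periods 2–4: 231 + 152 + 263 = 646
Divide by 3: 646 / 3 = 215.33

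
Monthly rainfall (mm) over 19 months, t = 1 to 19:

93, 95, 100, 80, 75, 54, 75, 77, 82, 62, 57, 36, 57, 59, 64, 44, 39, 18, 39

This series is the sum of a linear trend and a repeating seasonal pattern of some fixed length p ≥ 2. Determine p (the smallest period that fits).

6

First differences y_{t+1} − y_t: 2, 5, -20, -5, -21, 21, 2, 5, -20, -5, -21, 21, 2, 5, …
The difference pattern repeats every 6 terms and not for any smaller step, so p = 6.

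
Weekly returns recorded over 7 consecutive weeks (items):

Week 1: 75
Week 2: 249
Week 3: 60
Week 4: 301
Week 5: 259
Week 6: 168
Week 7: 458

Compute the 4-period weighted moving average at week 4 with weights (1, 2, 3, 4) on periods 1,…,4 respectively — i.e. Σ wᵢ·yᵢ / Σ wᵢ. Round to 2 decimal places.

Weighted sum: 1·75 + 2·249 + 3·60 + 4·301 = 75 + 498 + 180 + 1204 = 1957
Weight total: 1 + 2 + 3 + 4 = 10
WMA = 1957 / 10 = 195.70

195.70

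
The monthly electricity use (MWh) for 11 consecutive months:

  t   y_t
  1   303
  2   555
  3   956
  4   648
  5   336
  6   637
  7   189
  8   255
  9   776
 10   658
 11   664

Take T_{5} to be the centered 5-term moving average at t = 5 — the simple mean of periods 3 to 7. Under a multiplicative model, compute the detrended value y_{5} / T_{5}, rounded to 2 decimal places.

Trend T_5 = (956 + 648 + 336 + 637 + 189) / 5 = 2766/5 = 553.2000
Ratio to trend: 336 / 553.2000 = 0.61

0.61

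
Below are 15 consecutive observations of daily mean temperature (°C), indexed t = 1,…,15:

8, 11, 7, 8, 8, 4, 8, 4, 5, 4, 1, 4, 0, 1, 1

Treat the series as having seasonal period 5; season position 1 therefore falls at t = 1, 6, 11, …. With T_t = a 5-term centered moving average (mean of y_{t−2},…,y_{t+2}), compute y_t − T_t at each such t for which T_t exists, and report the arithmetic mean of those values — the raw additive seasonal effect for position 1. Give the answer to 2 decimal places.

Season position 1 occurs at t = 6, 11 (where T_t is defined).
t=6: T_6 = 6.4000; y_6 − T_6 = 4 − 6.4000 = -2.4000
t=11: T_11 = 2.8000; y_11 − T_11 = 1 − 2.8000 = -1.8000
Mean deviation: (-2.4000 + -1.8000) / 2 = -2.10

-2.10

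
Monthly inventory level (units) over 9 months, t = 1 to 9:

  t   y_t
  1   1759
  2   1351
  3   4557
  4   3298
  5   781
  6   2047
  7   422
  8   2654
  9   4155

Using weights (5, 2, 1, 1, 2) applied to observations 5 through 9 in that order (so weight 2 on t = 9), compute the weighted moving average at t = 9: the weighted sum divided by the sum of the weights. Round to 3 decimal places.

Weighted sum: 5·781 + 2·2047 + 1·422 + 1·2654 + 2·4155 = 3905 + 4094 + 422 + 2654 + 8310 = 19385
Weight total: 5 + 2 + 1 + 1 + 2 = 11
WMA = 19385 / 11 = 1762.273

1762.273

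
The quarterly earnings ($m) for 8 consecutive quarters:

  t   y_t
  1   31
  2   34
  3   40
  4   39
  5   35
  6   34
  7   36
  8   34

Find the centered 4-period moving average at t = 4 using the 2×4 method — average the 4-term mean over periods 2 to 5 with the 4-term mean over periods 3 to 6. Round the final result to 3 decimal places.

Sum over 2–5: 34 + 40 + 39 + 35 = 148
Sum over 3–6: 40 + 39 + 35 + 34 = 148
CMA at t=4 = (148 + 148) / (2·4) = 296 / 8 = 37.000

37.000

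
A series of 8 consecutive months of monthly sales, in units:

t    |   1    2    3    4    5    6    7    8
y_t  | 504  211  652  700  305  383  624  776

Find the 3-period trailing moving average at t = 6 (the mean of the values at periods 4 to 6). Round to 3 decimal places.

Sum of periods 4–6: 700 + 305 + 383 = 1388
Divide by 3: 1388 / 3 = 462.667

462.667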